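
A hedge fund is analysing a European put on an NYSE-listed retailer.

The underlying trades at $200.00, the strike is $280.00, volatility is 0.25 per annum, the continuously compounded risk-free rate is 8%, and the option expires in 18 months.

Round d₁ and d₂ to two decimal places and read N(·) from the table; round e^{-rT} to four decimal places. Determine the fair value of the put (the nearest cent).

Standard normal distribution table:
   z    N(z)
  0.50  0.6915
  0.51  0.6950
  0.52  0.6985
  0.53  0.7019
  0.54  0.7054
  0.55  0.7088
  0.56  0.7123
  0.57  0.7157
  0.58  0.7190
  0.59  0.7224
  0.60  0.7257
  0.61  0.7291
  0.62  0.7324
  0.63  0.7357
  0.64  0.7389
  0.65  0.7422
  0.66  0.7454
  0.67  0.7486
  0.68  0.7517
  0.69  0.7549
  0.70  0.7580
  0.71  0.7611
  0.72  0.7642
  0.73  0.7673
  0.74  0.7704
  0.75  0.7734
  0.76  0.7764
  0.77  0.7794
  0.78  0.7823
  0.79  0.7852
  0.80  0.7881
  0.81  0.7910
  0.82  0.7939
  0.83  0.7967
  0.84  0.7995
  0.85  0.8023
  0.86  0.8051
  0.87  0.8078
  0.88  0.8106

$58.17

σ√T = 0.25 × 1.2247 = 0.3062
ln(S/K) + (r + σ²/2)T = ln(200/280) + (0.08 + 0.25²/2)·1.5 = -0.3365 + 0.1669 = -0.1696
d₁ = -0.1696 / 0.3062 = -0.5539 ≈ -0.55
d₂ = d₁ − σ√T = -0.5539 − 0.3062 = -0.8601 ≈ -0.86
e^(−rT) = e^(−0.08·1.5) = 0.8869
N(−d₂) = N(0.86) = 0.8051;  N(−d₁) = N(0.55) = 0.7088
P = 280·0.8869·0.8051 − 200·0.7088 = 199.9321 − 141.7600 = 58.1721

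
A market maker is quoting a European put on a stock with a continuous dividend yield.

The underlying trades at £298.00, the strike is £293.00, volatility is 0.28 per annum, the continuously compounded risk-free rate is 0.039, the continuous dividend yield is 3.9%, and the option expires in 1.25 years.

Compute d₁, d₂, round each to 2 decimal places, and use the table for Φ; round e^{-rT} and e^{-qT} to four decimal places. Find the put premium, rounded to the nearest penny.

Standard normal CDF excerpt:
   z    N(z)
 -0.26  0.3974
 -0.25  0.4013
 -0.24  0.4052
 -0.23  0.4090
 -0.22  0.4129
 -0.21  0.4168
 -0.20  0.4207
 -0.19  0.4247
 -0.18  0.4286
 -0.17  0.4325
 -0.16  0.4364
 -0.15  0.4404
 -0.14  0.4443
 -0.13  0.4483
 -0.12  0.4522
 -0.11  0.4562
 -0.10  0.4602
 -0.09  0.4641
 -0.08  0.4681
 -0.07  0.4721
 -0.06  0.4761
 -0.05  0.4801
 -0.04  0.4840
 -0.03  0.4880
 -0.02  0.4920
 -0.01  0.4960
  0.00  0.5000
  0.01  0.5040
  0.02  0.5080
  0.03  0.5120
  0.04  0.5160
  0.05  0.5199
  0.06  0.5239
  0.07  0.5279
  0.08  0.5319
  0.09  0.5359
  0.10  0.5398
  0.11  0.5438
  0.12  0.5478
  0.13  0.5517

σ√T = 0.28·√1.25 = 0.3130
d₁ = [ln(298/293) + (0.039 − 0.039 + ½·0.28²)·1.25] / (σ√T) = (0.0169 + 0.0490) / 0.3130 = 0.2106 ≈ 0.21
d₂ = 0.2106 − 0.3130 = -0.1025 ≈ -0.10
e^(−qT) = e^(−0.039·1.25) = 0.9524;  e^(−rT) = e^(−0.039·1.25) = 0.9524
P = 293·0.9524·N(0.10) − 298·0.9524·N(-0.21) = 293·0.9524·0.5398 − 298·0.9524·0.4168 = 150.6329 − 118.2942 = 32.3387

£32.34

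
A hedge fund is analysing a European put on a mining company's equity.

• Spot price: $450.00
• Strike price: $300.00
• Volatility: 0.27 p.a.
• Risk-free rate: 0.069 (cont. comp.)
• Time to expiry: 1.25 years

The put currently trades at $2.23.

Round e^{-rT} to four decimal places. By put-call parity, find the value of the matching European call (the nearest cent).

$177.01

e^(−rT) = e^(−0.069·1.25) = 0.9174
Put-call parity: C − P = S − K·e^(−rT) = 450 − 300·0.9174 = 450 − 275.2200 = 174.7800
C = P + (C − P) = 2.23 + (174.7800) = 177.0100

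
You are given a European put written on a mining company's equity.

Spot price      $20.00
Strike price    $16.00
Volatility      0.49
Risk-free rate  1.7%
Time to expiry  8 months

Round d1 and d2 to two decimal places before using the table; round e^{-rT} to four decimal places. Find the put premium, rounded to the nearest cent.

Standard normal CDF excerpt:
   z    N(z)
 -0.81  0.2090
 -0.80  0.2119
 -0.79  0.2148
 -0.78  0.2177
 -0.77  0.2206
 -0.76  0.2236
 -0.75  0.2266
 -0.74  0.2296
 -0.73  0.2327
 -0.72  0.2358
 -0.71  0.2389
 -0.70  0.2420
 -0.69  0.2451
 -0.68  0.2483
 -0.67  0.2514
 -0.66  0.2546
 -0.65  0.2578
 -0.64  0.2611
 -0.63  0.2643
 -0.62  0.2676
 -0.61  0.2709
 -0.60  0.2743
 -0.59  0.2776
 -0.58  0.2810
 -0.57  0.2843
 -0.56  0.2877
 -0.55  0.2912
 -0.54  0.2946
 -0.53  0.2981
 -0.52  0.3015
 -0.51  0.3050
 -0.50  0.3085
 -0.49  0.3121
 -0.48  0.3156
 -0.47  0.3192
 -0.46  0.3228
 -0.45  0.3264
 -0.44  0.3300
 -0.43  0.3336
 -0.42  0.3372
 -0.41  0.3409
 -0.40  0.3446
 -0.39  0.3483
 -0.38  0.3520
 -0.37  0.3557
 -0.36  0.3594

$1.21

T = 0.6667;  σ√T = 0.4001
d₁ = [ln(20/16) + (0.017 + ½·0.49²)·0.6667] / (σ√T) = (0.2231 + 0.0914) / 0.4001 = 0.7861 → 0.79
d₂ = 0.7861 − 0.4001 = 0.3860 → 0.39
e^(−rT) = e^(−0.017·0.6667) = 0.9887
N(−d₂) = N(-0.39) = 0.3483;  N(−d₁) = N(-0.79) = 0.2148
P = 16·0.9887·0.3483 − 20·0.2148 = 5.5098 − 4.2960 = 1.2138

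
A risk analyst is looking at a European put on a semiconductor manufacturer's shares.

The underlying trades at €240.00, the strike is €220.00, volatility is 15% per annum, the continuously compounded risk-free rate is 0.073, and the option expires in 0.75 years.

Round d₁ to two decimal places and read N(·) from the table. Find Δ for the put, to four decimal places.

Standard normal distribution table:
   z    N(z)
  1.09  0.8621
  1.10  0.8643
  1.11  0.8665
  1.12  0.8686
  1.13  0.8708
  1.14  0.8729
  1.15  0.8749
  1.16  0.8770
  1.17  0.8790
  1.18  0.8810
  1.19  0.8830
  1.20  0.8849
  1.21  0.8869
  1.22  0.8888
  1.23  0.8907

-0.1230

σ√T = 0.15·√0.75 = 0.1299
ln(S/K) + (r + σ²/2)T = ln(240/220) + (0.073 + 0.15²/2)·0.75 = 0.0870 + 0.0632 = 0.1502
d₁ = 0.1502 / 0.1299 = 1.1562 → 1.16
N(d₁) = N(1.16) = 0.8770
Δ_put = N(d₁) − 1 = 0.8770 − 1 = -0.1230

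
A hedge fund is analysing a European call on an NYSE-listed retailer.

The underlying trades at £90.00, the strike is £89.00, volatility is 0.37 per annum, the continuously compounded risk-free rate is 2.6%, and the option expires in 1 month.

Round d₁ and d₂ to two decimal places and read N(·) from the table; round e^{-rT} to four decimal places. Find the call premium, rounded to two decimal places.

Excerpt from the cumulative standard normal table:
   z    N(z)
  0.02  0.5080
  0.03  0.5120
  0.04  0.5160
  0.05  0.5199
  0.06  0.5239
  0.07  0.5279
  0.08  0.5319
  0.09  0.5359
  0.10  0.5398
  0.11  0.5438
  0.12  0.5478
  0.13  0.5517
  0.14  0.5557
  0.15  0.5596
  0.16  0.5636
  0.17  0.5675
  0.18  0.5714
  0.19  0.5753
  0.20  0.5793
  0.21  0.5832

σ√T = 0.37·√0.08333 = 0.1068
d₁ = [ln(90/89) + (0.026 + ½·0.37²)·0.08333] / (σ√T) = (0.0112 + 0.0079) / 0.1068 = 0.1783 → 0.18
d₂ = 0.1783 − 0.1068 = 0.0715 → 0.07
e^(−rT) = e^(−0.026·0.08333) = 0.9978
N(d₁) = N(0.18) = 0.5714;  N(d₂) = N(0.07) = 0.5279
C = 90·0.5714 − 89·0.9978·0.5279 = 51.4260 − 46.8797 = 4.5463

£4.55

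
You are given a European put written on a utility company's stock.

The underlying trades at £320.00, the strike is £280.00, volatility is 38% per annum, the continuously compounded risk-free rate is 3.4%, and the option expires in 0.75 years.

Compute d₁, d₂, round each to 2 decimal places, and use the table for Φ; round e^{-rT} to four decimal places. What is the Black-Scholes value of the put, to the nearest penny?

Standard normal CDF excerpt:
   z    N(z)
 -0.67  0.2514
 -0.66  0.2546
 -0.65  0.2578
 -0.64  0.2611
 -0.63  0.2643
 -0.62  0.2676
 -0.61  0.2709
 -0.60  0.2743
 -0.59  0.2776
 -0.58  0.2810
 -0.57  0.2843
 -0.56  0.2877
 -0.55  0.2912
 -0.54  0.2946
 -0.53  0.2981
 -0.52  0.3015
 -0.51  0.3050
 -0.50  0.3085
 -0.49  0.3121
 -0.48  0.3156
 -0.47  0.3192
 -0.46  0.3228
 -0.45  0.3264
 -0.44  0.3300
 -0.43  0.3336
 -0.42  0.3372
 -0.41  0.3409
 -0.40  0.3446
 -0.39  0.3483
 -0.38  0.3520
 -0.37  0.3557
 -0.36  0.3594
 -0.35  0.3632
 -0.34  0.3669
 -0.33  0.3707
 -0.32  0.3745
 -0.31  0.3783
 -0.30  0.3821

σ√T = 0.38·√0.75 = 0.3291
ln(S/K) + (r + σ²/2)T = ln(320/280) + (0.034 + 0.38²/2)·0.75 = 0.1335 + 0.0796 = 0.2132
d₁ = 0.2132 / 0.3291 = 0.6478 which rounds to 0.65
d₂ = d₁ − σ√T = 0.6478 − 0.3291 = 0.3187 which rounds to 0.32
e^(−rT) = e^(−0.034·0.75) = 0.9748
P = 280·0.9748·N(-0.32) − 320·N(-0.65) = 280·0.9748·0.3745 − 320·0.2578 = 102.2175 − 82.4960 = 19.7215

£19.72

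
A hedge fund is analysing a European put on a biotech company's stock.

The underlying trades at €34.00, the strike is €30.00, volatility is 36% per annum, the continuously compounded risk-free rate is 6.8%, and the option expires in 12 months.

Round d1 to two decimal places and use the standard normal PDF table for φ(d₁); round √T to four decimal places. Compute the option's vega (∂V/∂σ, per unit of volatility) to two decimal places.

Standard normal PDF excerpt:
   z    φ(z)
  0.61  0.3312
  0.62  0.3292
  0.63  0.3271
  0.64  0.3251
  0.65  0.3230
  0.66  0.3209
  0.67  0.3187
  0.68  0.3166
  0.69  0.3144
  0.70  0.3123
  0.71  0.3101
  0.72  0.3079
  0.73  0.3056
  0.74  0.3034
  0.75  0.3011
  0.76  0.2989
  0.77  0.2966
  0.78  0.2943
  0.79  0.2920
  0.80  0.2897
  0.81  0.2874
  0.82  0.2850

10.47

T = 1;  σ√T = 0.3600
d₁ = [ln(34/30) + (0.068 + ½·0.36²)·1] / (σ√T) = (0.1252 + 0.1328) / 0.3600 = 0.7166 which rounds to 0.72
√T = √1 = 1.0000
φ(d₁) = φ(0.72) = 0.3079
vega = S·φ(d₁)·√T = 34·0.3079·1.0000 = 10.4686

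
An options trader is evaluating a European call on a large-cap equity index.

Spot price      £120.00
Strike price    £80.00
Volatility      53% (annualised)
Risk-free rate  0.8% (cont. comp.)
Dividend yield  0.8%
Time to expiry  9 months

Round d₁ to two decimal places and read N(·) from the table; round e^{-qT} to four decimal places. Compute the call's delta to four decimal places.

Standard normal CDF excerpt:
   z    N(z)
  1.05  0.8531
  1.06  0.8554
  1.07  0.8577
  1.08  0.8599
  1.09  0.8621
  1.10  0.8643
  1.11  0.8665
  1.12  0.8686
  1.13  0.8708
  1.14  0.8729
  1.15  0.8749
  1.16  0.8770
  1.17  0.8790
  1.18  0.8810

0.8613

σ√T = 0.53·√0.75 = 0.4590
d₁ = [ln(120/80) + (0.008 − 0.008 + ½·0.53²)·0.75] / (σ√T) = (0.4055 + 0.1053) / 0.4590 = 1.1129 which rounds to 1.11
N(d₁) = N(1.11) = 0.8665
Δ_call = e^(−qT)·N(d₁) = 0.9940·0.8665 = 0.8613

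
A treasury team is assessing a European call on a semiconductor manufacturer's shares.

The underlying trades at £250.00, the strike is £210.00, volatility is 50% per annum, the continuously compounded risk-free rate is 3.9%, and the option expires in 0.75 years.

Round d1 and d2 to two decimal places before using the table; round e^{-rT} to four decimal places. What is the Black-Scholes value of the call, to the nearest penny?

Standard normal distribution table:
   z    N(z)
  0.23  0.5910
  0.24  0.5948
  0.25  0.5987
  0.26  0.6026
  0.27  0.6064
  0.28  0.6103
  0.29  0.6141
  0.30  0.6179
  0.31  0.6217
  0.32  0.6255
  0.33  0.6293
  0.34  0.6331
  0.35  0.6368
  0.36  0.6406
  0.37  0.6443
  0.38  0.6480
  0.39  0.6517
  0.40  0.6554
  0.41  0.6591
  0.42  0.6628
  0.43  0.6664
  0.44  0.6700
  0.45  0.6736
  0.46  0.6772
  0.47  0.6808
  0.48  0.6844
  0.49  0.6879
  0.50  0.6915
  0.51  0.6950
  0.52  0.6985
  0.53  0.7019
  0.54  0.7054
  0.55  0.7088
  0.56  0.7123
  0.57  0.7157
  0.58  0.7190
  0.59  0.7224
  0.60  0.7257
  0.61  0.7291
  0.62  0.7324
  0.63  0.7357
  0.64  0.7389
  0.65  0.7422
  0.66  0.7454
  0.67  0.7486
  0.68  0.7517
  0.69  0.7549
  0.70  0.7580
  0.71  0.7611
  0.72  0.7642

T = 0.75;  σ√T = 0.4330
d₁ = [ln(250/210) + (0.039 + ½·0.5²)·0.75] / (σ√T) = (0.1744 + 0.1230) / 0.4330 = 0.6867 ⇒ 0.69
d₂ = 0.6867 − 0.4330 = 0.2537 ⇒ 0.25
exp(−rT) = exp(−0.039·0.75) = 0.9712
N(d₁) = N(0.69) = 0.7549;  N(d₂) = N(0.25) = 0.5987
C = 250·0.7549 − 210·0.9712·0.5987 = 188.7250 − 122.1061 = 66.6189

£66.62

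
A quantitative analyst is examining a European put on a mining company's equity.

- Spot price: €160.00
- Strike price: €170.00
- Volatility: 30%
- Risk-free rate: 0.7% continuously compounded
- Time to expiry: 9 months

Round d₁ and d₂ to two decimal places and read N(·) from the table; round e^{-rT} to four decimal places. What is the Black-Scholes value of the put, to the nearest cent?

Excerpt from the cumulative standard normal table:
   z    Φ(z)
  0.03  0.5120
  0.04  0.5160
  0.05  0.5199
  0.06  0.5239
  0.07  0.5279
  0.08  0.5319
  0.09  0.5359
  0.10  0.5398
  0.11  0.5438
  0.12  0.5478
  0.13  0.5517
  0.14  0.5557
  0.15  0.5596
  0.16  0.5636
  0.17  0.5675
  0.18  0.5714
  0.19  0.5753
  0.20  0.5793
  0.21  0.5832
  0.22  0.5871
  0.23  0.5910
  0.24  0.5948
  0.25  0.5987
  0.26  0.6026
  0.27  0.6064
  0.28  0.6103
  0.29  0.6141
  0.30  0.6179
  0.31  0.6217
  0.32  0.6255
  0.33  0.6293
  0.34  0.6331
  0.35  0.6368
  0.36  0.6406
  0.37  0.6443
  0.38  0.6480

€21.96

σ√T = 0.3 × 0.8660 = 0.2598
ln(S/K) + (r + σ²/2)T = ln(160/170) + (0.007 + 0.3²/2)·0.75 = -0.0606 + 0.0390 = -0.0216
d₁ = -0.0216 / 0.2598 = -0.0832 ≈ -0.08
d₂ = d₁ − σ√T = -0.0832 − 0.2598 = -0.3430 ≈ -0.34
e^(−rT) = e^(−0.007·0.75) = 0.9948
N(−d₂) = N(0.34) = 0.6331;  N(−d₁) = N(0.08) = 0.5319
P = 170·0.9948·0.6331 − 160·0.5319 = 107.0673 − 85.1040 = 21.9633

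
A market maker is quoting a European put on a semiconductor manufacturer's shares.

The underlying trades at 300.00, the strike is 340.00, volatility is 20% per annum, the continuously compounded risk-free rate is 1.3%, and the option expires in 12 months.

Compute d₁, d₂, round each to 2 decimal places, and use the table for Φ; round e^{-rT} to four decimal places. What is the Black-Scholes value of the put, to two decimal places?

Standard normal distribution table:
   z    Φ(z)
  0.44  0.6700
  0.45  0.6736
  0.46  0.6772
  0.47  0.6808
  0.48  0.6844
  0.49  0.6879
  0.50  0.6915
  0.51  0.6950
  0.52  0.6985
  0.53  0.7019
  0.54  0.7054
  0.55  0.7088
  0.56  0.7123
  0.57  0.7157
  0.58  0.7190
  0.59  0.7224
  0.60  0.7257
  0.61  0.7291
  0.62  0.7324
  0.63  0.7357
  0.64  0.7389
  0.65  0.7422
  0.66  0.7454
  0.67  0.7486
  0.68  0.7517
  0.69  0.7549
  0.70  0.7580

47.01

σ√T = 0.2 × 1.0000 = 0.2000
d₁ = [ln(300/340) + (0.013 + ½·0.2²)·1] / (σ√T) = (-0.1252 + 0.0330) / 0.2000 = -0.4608 ⇒ -0.46
d₂ = -0.4608 − 0.2000 = -0.6608 ⇒ -0.66
e^(−rT) = e^(−0.013·1) = 0.9871
N(−d₂) = N(0.66) = 0.7454;  N(−d₁) = N(0.46) = 0.6772
P = 340·0.9871·0.7454 − 300·0.6772 = 250.1667 − 203.1600 = 47.0067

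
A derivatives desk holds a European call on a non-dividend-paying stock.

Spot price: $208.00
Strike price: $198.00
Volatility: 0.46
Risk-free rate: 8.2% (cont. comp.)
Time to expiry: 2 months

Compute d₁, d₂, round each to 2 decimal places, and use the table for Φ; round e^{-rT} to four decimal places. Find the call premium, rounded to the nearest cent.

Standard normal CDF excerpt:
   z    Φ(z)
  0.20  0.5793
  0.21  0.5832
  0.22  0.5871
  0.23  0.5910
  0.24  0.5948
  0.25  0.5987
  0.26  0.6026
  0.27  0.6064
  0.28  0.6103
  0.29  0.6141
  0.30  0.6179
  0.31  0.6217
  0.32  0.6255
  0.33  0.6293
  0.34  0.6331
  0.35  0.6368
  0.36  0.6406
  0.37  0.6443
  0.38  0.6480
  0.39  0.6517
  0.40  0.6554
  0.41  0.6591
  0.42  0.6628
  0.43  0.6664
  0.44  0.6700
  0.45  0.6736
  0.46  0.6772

$22.44

σ√T = 0.46 × 0.4082 = 0.1878
d₁ = [ln(208/198) + (0.082 + 0.46²/2)·0.1667] / 0.1878 = [0.0493 + 0.0313] / 0.1878 = 0.4290 ⇒ 0.43
d₂ = d₁ − σ√T = 0.4290 − 0.1878 = 0.2412 ⇒ 0.24
e^(−rT) = e^(−0.082·0.1667) = 0.9864
N(d₁) = N(0.43) = 0.6664;  N(d₂) = N(0.24) = 0.5948
C = 208·0.6664 − 198·0.9864·0.5948 = 138.6112 − 116.1687 = 22.4425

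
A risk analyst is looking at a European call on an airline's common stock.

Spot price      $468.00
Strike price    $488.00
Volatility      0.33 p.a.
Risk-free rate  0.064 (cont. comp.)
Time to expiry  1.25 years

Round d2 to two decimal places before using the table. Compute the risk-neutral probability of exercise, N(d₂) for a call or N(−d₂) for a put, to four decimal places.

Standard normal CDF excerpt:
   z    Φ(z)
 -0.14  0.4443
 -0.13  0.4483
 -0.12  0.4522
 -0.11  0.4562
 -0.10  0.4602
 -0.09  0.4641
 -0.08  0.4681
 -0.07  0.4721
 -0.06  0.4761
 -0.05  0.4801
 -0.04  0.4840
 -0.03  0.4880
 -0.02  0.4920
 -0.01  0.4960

0.4681

σ√T = 0.33·√1.25 = 0.3690
d₁ = [ln(468/488) + (0.064 + 0.33²/2)·1.25] / 0.3690 = [-0.0418 + 0.1481] / 0.3690 = 0.2879 ≈ 0.29
d₂ = d₁ − σ√T = 0.2879 − 0.3690 = -0.0811 ≈ -0.08
Risk-neutral Pr[S_T > K] = N(d₂) = N(-0.08) = 0.4681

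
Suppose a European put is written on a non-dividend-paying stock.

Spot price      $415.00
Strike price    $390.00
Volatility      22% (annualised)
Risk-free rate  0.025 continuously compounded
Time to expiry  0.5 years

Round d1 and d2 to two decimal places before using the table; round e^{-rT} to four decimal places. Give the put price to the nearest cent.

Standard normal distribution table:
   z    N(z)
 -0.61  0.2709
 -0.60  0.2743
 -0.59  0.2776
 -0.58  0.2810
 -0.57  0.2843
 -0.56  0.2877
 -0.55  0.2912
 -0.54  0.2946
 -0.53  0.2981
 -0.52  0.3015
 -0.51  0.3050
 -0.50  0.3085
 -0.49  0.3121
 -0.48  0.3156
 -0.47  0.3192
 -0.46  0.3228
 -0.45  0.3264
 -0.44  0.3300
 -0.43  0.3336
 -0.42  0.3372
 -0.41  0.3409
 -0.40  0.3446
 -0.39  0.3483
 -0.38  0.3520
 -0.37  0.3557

$13.33

T = 0.5;  σ√T = 0.1556
d₁ = [ln(415/390) + (0.025 + 0.22²/2)·0.5] / 0.1556 = [0.0621 + 0.0246] / 0.1556 = 0.5575 ≈ 0.56
d₂ = d₁ − σ√T = 0.5575 − 0.1556 = 0.4020 ≈ 0.40
e^(−rT) = e^(−0.025·0.5) = 0.9876
N(−d₂) = N(-0.40) = 0.3446;  N(−d₁) = N(-0.56) = 0.2877
P = 390·0.9876·0.3446 − 415·0.2877 = 132.7275 − 119.3955 = 13.3320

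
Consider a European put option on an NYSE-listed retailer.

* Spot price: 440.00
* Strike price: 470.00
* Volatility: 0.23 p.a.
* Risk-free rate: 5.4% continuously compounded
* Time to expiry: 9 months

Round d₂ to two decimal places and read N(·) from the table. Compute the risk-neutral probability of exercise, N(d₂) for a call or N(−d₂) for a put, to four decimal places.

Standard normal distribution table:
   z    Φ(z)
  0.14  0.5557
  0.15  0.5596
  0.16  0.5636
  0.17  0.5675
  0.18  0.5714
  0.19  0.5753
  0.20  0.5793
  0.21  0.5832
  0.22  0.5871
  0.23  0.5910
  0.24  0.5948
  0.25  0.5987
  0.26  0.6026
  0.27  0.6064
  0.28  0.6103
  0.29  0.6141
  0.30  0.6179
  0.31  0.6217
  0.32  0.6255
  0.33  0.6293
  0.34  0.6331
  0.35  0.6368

0.5910

σ√T = 0.23 × 0.8660 = 0.1992
ln(S/K) + (r + σ²/2)T = ln(440/470) + (0.054 + 0.23²/2)·0.75 = -0.0660 + 0.0603 = -0.0056
d₁ = -0.0056 / 0.1992 = -0.0282 → -0.03
d₂ = d₁ − σ√T = -0.0282 − 0.1992 = -0.2274 → -0.23
Risk-neutral Pr[S_T < K] = N(−d₂) = N(0.23) = 0.5910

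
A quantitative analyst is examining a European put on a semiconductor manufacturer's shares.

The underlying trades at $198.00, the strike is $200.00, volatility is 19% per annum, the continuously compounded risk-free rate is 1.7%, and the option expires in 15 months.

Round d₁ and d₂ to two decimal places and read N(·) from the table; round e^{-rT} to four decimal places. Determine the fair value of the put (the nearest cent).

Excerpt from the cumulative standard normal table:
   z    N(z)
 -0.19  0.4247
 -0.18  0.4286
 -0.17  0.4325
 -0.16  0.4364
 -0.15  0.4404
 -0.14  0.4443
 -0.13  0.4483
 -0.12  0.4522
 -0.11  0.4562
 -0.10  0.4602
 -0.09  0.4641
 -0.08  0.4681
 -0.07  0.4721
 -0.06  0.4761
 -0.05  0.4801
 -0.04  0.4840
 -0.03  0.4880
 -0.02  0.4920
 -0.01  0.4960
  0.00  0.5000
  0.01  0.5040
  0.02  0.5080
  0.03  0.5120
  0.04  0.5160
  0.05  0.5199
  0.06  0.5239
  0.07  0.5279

$15.39

σ√T = 0.19 × 1.1180 = 0.2124
ln(S/K) + (r + σ²/2)T = ln(198/200) + (0.017 + 0.19²/2)·1.25 = -0.0101 + 0.0438 = 0.0338
d₁ = 0.0338 / 0.2124 = 0.1589 → 0.16
d₂ = d₁ − σ√T = 0.1589 − 0.2124 = -0.0535 → -0.05
exp(−rT) = exp(−0.017·1.25) = 0.9790
N(−d₂) = N(0.05) = 0.5199;  N(−d₁) = N(-0.16) = 0.4364
P = 200·0.9790·0.5199 − 198·0.4364 = 101.7964 − 86.4072 = 15.3892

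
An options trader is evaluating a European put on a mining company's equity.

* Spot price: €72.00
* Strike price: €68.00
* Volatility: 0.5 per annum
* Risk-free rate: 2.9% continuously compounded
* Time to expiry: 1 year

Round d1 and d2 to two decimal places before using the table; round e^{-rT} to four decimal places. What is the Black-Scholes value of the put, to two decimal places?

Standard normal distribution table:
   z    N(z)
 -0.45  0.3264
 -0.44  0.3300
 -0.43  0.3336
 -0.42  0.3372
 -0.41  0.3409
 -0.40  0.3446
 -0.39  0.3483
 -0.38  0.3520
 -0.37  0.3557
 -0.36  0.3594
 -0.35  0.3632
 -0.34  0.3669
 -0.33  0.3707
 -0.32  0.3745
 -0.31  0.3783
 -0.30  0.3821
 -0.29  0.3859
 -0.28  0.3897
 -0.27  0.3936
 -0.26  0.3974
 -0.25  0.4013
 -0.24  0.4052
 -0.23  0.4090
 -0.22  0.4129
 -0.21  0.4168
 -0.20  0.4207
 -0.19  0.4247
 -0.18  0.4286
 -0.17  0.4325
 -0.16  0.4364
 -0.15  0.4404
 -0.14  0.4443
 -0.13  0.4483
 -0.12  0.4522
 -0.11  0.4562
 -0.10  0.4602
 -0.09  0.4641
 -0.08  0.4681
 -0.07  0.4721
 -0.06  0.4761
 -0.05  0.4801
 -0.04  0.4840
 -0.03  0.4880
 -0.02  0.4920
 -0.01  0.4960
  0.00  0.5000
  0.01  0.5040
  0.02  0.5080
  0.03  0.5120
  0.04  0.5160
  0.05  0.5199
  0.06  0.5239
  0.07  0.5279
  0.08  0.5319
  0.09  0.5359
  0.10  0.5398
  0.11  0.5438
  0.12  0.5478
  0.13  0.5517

€10.86

T = 1;  σ√T = 0.5000
ln(S/K) + (r + σ²/2)T = ln(72/68) + (0.029 + 0.5²/2)·1 = 0.0572 + 0.1540 = 0.2112
d₁ = 0.2112 / 0.5000 = 0.4223 → 0.42
d₂ = d₁ − σ√T = 0.4223 − 0.5000 = -0.0777 → -0.08
e^(−rT) = e^(−0.029·1) = 0.9714
N(−d₂) = N(0.08) = 0.5319;  N(−d₁) = N(-0.42) = 0.3372
P = 68·0.9714·0.5319 − 72·0.3372 = 35.1348 − 24.2784 = 10.8564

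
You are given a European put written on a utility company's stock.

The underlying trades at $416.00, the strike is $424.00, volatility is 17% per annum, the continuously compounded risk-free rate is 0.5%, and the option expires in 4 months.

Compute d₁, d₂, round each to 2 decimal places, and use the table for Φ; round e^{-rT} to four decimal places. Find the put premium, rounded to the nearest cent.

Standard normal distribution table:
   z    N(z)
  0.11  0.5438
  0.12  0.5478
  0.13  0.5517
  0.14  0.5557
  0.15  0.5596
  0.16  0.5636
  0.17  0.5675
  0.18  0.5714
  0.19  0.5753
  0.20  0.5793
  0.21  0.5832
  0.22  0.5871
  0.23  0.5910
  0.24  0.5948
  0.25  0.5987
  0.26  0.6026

$20.65

σ√T = 0.17·√0.3333 = 0.0981
d₁ = [ln(416/424) + (0.005 + ½·0.17²)·0.3333] / (σ√T) = (-0.0190 + 0.0065) / 0.0981 = -0.1280 which rounds to -0.13
d₂ = -0.1280 − 0.0981 = -0.2262 which rounds to -0.23
e^(−rT) = e^(−0.005·0.3333) = 0.9983
N(−d₂) = N(0.23) = 0.5910;  N(−d₁) = N(0.13) = 0.5517
P = 424·0.9983·0.5910 − 416·0.5517 = 250.1580 − 229.5072 = 20.6508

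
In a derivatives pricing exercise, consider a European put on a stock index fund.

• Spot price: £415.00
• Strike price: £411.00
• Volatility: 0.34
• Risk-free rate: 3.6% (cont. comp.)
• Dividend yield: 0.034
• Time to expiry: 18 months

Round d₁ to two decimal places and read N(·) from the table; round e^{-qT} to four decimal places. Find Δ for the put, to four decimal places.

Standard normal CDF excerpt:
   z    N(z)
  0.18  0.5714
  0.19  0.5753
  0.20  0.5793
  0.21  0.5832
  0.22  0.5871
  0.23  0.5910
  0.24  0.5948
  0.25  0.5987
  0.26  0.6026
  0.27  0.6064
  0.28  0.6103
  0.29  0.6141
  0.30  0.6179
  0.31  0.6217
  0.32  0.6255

-0.3851

T = 1.5;  σ√T = 0.4164
d₁ = [ln(415/411) + (0.036 − 0.034 + 0.34²/2)·1.5] / 0.4164 = [0.0097 + 0.0897] / 0.4164 = 0.2387 which rounds to 0.24
N(d₁) = N(0.24) = 0.5948
Δ_put = exp(−qT)·(N(d₁) − 1) = 0.9503·(0.5948 − 1) = -0.3851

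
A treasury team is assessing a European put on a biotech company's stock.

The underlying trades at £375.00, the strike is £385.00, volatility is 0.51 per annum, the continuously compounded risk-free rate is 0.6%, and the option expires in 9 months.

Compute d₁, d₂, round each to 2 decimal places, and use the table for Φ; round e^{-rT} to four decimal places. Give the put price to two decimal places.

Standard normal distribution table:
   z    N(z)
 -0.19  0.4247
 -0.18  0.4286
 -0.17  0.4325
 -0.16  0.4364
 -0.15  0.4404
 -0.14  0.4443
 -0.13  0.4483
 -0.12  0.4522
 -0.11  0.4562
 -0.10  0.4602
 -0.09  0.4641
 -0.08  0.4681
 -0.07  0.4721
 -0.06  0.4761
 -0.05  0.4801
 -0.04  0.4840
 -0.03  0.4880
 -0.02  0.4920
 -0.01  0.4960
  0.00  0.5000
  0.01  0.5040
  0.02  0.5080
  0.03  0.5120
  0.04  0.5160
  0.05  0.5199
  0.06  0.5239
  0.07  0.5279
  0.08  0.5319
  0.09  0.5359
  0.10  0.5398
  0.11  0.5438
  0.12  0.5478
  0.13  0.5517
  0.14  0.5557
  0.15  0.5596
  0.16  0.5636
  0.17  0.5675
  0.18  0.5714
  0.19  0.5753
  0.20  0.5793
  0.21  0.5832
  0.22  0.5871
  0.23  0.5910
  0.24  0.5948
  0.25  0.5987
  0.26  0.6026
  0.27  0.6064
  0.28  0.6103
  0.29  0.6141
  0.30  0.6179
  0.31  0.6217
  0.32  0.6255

σ√T = 0.51 × 0.8660 = 0.4417
d₁ = [ln(375/385) + (0.006 + 0.51²/2)·0.75] / 0.4417 = [-0.0263 + 0.1020] / 0.4417 = 0.1714 ≈ 0.17
d₂ = d₁ − σ√T = 0.1714 − 0.4417 = -0.2702 ≈ -0.27
exp(−rT) = exp(−0.006·0.75) = 0.9955
P = 385·0.9955·N(0.27) − 375·N(-0.17) = 385·0.9955·0.6064 − 375·0.4325 = 232.4134 − 162.1875 = 70.2259

£70.23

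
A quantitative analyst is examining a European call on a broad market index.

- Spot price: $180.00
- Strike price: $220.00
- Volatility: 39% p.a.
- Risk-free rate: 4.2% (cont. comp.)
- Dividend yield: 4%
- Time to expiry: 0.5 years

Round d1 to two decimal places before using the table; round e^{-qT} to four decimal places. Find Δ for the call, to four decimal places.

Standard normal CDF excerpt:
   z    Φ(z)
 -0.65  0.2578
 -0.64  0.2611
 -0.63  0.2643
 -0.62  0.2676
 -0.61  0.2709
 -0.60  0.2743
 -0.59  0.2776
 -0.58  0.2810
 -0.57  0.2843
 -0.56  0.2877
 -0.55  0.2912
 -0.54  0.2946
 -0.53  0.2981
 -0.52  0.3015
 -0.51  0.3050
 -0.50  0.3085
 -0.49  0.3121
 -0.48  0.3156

0.2721

T = 0.5;  σ√T = 0.2758
d₁ = [ln(180/220) + (0.042 − 0.04 + 0.39²/2)·0.5] / 0.2758 = [-0.2007 + 0.0390] / 0.2758 = -0.5862 ≈ -0.59
N(d₁) = N(-0.59) = 0.2776
Δ_call = exp(−qT)·N(d₁) = 0.9802·0.2776 = 0.2721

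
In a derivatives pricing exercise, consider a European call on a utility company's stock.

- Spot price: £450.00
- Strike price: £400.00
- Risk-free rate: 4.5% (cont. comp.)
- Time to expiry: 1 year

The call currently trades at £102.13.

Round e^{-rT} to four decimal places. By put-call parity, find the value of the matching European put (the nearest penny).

£34.53

exp(−rT) = exp(−0.045·1) = 0.9560
Put-call parity: C − P = S − K·e^(−rT) = 450 − 400·0.9560 = 450 − 382.4000 = 67.6000
P = C − (C − P) = 102.13 − (67.6000) = 34.5300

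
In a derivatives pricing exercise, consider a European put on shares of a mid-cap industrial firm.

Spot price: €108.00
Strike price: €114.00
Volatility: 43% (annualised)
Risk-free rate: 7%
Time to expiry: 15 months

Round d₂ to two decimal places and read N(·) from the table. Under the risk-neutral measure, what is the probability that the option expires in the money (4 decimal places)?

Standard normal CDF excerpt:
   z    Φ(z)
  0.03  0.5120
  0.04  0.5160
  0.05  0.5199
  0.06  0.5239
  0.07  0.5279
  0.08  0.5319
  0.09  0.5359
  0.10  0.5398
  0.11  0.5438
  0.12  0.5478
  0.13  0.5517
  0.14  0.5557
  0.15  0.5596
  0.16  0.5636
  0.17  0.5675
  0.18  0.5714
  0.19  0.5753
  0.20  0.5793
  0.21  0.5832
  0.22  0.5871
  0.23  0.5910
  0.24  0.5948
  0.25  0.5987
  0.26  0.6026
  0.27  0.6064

0.5675

σ√T = 0.43 × 1.1180 = 0.4808
ln(S/K) + (r + σ²/2)T = ln(108/114) + (0.07 + 0.43²/2)·1.25 = -0.0541 + 0.2031 = 0.1490
d₁ = 0.1490 / 0.4808 = 0.3099 ⇒ 0.31
d₂ = d₁ − σ√T = 0.3099 − 0.4808 = -0.1708 ⇒ -0.17
Pr(exercise) under Q = N(−d₂) = N(0.17) = 0.5675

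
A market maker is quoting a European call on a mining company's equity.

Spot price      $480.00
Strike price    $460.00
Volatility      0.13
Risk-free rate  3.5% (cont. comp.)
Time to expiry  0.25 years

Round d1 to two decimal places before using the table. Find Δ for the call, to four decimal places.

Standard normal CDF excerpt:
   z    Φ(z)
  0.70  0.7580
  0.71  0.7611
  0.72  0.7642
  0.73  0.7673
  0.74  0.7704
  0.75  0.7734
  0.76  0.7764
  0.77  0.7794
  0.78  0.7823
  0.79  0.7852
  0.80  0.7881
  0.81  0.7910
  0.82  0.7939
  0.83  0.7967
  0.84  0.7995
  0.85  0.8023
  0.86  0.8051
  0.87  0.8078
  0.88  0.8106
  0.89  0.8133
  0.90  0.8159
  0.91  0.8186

0.7939

T = 0.25;  σ√T = 0.0650
d₁ = [ln(480/460) + (0.035 + 0.13²/2)·0.25] / 0.0650 = [0.0426 + 0.0109] / 0.0650 = 0.8219 ⇒ 0.82
N(d₁) = N(0.82) = 0.7939
Δ_call = N(d₁) = 0.7939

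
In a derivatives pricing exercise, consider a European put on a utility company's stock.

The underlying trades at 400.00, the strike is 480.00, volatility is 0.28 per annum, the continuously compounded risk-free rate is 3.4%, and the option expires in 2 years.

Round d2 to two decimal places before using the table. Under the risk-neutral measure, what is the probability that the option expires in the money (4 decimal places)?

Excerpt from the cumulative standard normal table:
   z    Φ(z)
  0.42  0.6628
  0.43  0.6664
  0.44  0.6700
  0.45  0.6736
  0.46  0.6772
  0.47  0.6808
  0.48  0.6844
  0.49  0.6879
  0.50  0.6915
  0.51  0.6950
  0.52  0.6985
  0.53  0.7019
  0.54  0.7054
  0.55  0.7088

σ√T = 0.28·√2 = 0.3960
d₁ = [ln(400/480) + (0.034 + 0.28²/2)·2] / 0.3960 = [-0.1823 + 0.1464] / 0.3960 = -0.0907 → -0.09
d₂ = d₁ − σ√T = -0.0907 − 0.3960 = -0.4867 → -0.49
Risk-neutral Pr[S_T < K] = N(−d₂) = N(0.49) = 0.6879

0.6879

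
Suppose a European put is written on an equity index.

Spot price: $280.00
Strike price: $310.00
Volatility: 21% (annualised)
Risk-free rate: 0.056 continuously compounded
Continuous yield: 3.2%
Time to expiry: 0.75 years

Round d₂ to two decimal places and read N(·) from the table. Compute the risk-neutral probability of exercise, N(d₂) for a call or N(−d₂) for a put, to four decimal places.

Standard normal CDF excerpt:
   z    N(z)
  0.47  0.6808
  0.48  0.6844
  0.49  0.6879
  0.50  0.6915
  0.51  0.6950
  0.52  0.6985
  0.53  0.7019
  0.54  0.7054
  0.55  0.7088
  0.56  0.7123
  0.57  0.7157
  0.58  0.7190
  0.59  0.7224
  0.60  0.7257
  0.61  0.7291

0.7088

T = 0.75;  σ√T = 0.1819
d₁ = [ln(280/310) + (0.056 − 0.032 + 0.21²/2)·0.75] / 0.1819 = [-0.1018 + 0.0345] / 0.1819 = -0.3698 ⇒ -0.37
d₂ = d₁ − σ√T = -0.3698 − 0.1819 = -0.5516 ⇒ -0.55
Pr(exercise) under Q = N(−d₂) = N(0.55) = 0.7088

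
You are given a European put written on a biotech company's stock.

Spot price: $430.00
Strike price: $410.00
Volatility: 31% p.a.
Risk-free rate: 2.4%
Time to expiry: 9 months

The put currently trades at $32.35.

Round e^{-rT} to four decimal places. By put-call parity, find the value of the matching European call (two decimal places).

$59.65

exp(−rT) = exp(−0.024·0.75) = 0.9822
Put-call parity: C − P = S − K·e^(−rT) = 430 − 410·0.9822 = 430 − 402.7020 = 27.2980
C = P + (C − P) = 32.35 + (27.2980) = 59.6480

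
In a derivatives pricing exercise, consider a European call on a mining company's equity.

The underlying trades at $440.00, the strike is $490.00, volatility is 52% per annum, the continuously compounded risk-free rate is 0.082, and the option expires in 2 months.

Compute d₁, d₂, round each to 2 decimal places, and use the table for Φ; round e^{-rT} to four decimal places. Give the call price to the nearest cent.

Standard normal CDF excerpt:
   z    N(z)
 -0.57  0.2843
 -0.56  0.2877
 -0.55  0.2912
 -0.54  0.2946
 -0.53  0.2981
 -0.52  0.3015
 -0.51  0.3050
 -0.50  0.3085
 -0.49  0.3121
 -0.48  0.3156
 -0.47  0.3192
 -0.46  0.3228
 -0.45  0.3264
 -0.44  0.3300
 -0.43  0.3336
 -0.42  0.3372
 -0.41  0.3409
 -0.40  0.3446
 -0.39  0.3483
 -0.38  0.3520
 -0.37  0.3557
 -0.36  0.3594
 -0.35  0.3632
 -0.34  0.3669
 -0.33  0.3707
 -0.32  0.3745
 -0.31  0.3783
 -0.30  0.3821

$20.69

σ√T = 0.52 × 0.4082 = 0.2123
d₁ = [ln(440/490) + (0.082 + 0.52²/2)·0.1667] / 0.2123 = [-0.1076 + 0.0362] / 0.2123 = -0.3365 ⇒ -0.34
d₂ = d₁ − σ√T = -0.3365 − 0.2123 = -0.5488 ⇒ -0.55
exp(−rT) = exp(−0.082·0.1667) = 0.9864
N(d₁) = N(-0.34) = 0.3669;  N(d₂) = N(-0.55) = 0.2912
C = 440·0.3669 − 490·0.9864·0.2912 = 161.4360 − 140.7474 = 20.6886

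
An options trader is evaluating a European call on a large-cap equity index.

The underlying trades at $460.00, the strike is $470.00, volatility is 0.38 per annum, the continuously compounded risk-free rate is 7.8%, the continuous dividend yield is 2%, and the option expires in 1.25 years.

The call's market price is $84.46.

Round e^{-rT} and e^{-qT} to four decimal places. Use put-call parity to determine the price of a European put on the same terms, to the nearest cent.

$62.16

exp(−qT) = exp(−0.02·1.25) = 0.9753;  exp(−rT) = exp(−0.078·1.25) = 0.9071
Put-call parity: C − P = S·e^(−qT) − K·e^(−rT) = 460·0.9753 − 470·0.9071 = 448.6380 − 426.3370 = 22.3010
P = C − (C − P) = 84.46 − (22.3010) = 62.1590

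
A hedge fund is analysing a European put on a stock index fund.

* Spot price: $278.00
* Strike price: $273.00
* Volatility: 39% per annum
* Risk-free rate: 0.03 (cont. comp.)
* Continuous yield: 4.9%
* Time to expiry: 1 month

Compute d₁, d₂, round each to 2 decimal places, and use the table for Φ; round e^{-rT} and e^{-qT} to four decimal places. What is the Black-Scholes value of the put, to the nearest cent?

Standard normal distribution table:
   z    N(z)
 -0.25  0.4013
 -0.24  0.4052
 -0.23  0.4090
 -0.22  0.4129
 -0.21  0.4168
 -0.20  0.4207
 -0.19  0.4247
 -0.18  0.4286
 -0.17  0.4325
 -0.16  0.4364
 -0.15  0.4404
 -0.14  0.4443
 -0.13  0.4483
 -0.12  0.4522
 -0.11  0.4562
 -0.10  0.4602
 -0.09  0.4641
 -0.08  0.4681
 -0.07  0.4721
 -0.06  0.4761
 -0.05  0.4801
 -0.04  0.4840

σ√T = 0.39 × 0.2887 = 0.1126
d₁ = [ln(278/273) + (0.03 − 0.049 + 0.39²/2)·0.08333] / 0.1126 = [0.0181 + 0.0048] / 0.1126 = 0.2034 ≈ 0.20
d₂ = d₁ − σ√T = 0.2034 − 0.1126 = 0.0909 ≈ 0.09
e^(−qT) = e^(−0.049·0.08333) = 0.9959;  e^(−rT) = e^(−0.03·0.08333) = 0.9975
N(−d₂) = N(-0.09) = 0.4641;  N(−d₁) = N(-0.20) = 0.4207
P = 273·0.9975·0.4641 − 278·0.9959·0.4207 = 126.3826 − 116.4751 = 9.9075

$9.91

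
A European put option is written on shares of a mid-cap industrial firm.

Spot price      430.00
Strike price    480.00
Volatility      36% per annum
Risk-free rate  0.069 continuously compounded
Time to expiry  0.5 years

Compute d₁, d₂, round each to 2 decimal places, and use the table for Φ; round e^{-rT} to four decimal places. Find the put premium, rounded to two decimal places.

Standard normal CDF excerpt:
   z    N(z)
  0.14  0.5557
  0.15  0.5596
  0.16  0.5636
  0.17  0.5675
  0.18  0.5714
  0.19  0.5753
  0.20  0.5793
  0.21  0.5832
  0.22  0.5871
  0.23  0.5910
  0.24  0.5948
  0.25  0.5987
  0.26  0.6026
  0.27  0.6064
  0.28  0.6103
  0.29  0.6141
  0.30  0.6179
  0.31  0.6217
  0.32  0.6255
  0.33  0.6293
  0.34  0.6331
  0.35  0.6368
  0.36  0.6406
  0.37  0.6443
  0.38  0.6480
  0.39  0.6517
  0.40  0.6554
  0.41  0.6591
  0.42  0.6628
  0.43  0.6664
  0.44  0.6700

σ√T = 0.36 × 0.7071 = 0.2546
d₁ = [ln(430/480) + (0.069 + 0.36²/2)·0.5] / 0.2546 = [-0.1100 + 0.0669] / 0.2546 = -0.1693 ≈ -0.17
d₂ = d₁ − σ√T = -0.1693 − 0.2546 = -0.4239 ≈ -0.42
e^(−rT) = e^(−0.069·0.5) = 0.9661
N(−d₂) = N(0.42) = 0.6628;  N(−d₁) = N(0.17) = 0.5675
P = 480·0.9661·0.6628 − 430·0.5675 = 307.3589 − 244.0250 = 63.3339

63.33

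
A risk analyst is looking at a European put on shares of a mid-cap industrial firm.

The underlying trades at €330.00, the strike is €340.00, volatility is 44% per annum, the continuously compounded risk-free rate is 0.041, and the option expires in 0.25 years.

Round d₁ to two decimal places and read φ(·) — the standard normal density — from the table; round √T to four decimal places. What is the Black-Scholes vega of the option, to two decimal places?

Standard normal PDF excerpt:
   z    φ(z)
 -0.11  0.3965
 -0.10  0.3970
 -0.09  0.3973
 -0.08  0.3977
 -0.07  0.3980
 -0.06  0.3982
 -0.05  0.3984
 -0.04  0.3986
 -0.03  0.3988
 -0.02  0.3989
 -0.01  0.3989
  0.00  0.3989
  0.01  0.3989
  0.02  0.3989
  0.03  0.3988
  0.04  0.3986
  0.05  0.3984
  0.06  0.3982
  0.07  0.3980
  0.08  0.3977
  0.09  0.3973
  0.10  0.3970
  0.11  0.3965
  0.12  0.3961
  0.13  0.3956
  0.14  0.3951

σ√T = 0.44·√0.25 = 0.2200
d₁ = [ln(330/340) + (0.041 + 0.44²/2)·0.25] / 0.2200 = [-0.0299 + 0.0345] / 0.2200 = 0.0209 which rounds to 0.02
√T = √0.25 = 0.5000
φ(d₁) = φ(0.02) = 0.3989
vega = S·φ(d₁)·√T = 330·0.3989·0.5000 = 65.8185

65.82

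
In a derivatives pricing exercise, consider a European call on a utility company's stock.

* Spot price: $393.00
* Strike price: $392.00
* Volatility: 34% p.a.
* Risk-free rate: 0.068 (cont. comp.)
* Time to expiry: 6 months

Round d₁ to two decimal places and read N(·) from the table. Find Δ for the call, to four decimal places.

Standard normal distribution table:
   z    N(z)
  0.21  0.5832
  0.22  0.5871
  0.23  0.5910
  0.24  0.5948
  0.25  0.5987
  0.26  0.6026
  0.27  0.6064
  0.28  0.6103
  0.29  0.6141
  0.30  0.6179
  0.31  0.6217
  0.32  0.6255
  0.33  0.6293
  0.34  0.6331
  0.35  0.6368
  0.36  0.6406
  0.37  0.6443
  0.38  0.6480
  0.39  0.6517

σ√T = 0.34 × 0.7071 = 0.2404
ln(S/K) + (r + σ²/2)T = ln(393/392) + (0.068 + 0.34²/2)·0.5 = 0.0025 + 0.0629 = 0.0654
d₁ = 0.0654 / 0.2404 = 0.2722 ≈ 0.27
N(d₁) = N(0.27) = 0.6064
Δ_call = N(d₁) = 0.6064

0.6064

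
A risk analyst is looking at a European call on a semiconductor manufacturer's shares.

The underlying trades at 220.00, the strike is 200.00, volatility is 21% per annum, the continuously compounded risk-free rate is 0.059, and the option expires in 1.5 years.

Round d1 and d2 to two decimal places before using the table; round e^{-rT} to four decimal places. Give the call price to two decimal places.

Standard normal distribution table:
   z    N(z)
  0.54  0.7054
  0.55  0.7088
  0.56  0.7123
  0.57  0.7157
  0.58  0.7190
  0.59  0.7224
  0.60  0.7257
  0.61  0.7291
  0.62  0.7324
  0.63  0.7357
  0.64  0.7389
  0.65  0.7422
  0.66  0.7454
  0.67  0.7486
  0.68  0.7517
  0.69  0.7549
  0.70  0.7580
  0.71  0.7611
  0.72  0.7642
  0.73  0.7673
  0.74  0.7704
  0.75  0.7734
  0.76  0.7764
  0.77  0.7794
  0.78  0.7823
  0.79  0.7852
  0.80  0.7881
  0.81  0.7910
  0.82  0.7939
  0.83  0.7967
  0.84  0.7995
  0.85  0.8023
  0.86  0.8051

σ√T = 0.21 × 1.2247 = 0.2572
d₁ = [ln(220/200) + (0.059 + 0.21²/2)·1.5] / 0.2572 = [0.0953 + 0.1216] / 0.2572 = 0.8433 → 0.84
d₂ = d₁ − σ√T = 0.8433 − 0.2572 = 0.5861 → 0.59
exp(−rT) = exp(−0.059·1.5) = 0.9153
N(d₁) = N(0.84) = 0.7995;  N(d₂) = N(0.59) = 0.7224
C = 220·0.7995 − 200·0.9153·0.7224 = 175.8900 − 132.2425 = 43.6475

43.65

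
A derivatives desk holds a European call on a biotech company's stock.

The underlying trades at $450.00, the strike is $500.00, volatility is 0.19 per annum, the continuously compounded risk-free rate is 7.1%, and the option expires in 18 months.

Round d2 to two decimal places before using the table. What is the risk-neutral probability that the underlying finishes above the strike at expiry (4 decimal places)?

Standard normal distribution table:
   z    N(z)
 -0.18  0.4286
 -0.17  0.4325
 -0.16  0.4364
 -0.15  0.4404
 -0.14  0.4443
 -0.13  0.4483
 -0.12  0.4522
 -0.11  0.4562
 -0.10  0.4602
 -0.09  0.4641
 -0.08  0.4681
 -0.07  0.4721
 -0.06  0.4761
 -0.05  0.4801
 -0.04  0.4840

T = 1.5;  σ√T = 0.2327
d₁ = [ln(450/500) + (0.071 + 0.19²/2)·1.5] / 0.2327 = [-0.1054 + 0.1336] / 0.2327 = 0.1212 which rounds to 0.12
d₂ = d₁ − σ√T = 0.1212 − 0.2327 = -0.1115 which rounds to -0.11
Risk-neutral Pr[S_T > K] = N(d₂) = N(-0.11) = 0.4562

0.4562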